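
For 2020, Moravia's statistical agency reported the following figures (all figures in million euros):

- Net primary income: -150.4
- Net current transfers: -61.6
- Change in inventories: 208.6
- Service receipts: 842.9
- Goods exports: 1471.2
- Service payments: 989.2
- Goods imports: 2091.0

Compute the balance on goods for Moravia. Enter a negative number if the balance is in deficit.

Goods balance = 1471.2 - 2091.0 = -619.8

-619.8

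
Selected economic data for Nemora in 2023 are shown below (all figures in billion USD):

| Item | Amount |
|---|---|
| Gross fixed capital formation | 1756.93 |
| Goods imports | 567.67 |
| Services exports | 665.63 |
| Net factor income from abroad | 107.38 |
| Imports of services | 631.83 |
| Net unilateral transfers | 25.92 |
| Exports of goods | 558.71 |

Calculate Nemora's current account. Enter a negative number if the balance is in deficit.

158.14

Goods balance = 558.71 - 567.67 = -8.96
Services balance = 665.63 - 631.83 = 33.80
Trade balance (goods + services) = -8.96 + 33.80 = 24.84
Net primary income = 107.38
Net secondary income = 25.92
Current account = 24.84 + 107.38 + 25.92 = 158.14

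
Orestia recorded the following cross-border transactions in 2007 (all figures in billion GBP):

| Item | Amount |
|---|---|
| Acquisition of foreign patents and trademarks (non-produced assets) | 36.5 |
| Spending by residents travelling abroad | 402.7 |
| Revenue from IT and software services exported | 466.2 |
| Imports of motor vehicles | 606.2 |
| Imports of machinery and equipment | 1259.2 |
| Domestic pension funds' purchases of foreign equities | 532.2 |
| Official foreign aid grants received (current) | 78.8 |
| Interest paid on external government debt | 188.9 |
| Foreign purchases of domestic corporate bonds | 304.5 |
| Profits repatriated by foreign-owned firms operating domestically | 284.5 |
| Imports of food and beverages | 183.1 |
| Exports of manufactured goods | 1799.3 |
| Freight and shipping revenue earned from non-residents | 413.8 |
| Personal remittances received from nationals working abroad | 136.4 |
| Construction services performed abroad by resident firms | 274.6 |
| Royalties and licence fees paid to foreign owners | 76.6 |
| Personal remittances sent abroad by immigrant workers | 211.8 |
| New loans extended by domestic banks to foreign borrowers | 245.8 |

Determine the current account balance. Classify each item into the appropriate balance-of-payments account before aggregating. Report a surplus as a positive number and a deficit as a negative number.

Goods: -606.2 + 1799.3 - 183.1 - 1259.2 = -249.2
Services: -76.6 - 402.7 + 466.2 + 413.8 + 274.6 = 675.3
Primary income: -188.9 - 284.5 = -473.4
Secondary income: 78.8 - 211.8 + 136.4 = 3.4
Current account = (-249.2) + 675.3 + (-473.4) + 3.4 = -43.9
(Excluded from the current account — capital account: acquisition of foreign patents and trademarks (non-produced assets) 36.5; financial account: domestic pension funds' purchases of foreign equities 532.2, foreign purchases of domestic corporate bonds 304.5, new loans extended by domestic banks to foreign borrowers 245.8.)

-43.9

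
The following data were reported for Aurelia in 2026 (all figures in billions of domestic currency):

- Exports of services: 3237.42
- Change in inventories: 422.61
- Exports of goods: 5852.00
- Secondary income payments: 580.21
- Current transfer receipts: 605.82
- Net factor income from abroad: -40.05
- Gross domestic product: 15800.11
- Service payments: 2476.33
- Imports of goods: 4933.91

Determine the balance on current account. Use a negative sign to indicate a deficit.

Goods balance = 5852.00 - 4933.91 = 918.09
Services balance = 3237.42 - 2476.33 = 761.09
Trade balance (goods + services) = 918.09 + 761.09 = 1679.18
Net primary income = -40.05
Net secondary income = 605.82 - 580.21 = 25.61
Current account = 1679.18 + (-40.05) + 25.61 = 1664.74

1664.74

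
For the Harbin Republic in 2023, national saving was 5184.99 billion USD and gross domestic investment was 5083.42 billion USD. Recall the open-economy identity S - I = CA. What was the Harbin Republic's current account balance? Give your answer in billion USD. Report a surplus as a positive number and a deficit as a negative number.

CA = S - I = 5184.99 - 5083.42 = 101.57

101.57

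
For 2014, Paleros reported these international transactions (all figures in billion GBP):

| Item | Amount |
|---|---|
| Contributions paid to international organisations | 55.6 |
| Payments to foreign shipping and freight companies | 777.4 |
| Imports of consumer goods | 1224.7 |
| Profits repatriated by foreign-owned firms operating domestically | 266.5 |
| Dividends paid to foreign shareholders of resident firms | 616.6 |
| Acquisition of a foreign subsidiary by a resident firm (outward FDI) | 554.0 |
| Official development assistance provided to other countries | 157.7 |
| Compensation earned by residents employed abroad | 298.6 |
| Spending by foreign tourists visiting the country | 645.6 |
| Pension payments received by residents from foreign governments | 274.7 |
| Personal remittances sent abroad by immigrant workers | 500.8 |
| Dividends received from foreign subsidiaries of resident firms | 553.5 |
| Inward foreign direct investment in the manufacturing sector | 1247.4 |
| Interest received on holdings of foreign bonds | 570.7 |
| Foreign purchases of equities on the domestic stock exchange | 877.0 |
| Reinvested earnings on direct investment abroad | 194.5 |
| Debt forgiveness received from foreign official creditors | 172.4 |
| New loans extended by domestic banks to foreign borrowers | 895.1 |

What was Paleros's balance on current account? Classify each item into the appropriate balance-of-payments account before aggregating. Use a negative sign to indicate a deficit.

-1061.7

Goods: -1224.7
Services: 645.6 - 777.4 = -131.8
Primary income: -616.6 + 194.5 + 570.7 + 298.6 + 553.5 - 266.5 = 734.2
Secondary income: -157.7 - 55.6 + 274.7 - 500.8 = -439.4
Current account = (-1224.7) + (-131.8) + 734.2 + (-439.4) = -1061.7
(Excluded from the current account — financial account: acquisition of a foreign subsidiary by a resident firm (outward FDI) 554.0, inward foreign direct investment in the manufacturing sector 1247.4, foreign purchases of equities on the domestic stock exchange 877.0, new loans extended by domestic banks to foreign borrowers 895.1; capital account: debt forgiveness received from foreign official creditors 172.4.)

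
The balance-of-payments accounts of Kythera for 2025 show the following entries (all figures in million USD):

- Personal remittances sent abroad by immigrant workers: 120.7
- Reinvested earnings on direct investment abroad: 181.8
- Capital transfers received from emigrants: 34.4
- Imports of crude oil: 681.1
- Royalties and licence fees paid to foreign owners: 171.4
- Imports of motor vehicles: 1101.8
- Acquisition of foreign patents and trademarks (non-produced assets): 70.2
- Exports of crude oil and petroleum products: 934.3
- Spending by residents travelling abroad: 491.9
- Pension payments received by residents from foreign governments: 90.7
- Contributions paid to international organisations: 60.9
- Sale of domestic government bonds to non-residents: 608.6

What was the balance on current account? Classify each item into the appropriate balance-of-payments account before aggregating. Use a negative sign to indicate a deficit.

-1421.0

Goods: -1101.8 + 934.3 - 681.1 = -848.6
Services: -491.9 - 171.4 = -663.3
Primary income: 181.8
Secondary income: -60.9 + 90.7 - 120.7 = -90.9
Current account = (-848.6) + (-663.3) + 181.8 + (-90.9) = -1421.0
(Excluded from the current account — capital account: capital transfers received from emigrants 34.4, acquisition of foreign patents and trademarks (non-produced assets) 70.2; financial account: sale of domestic government bonds to non-residents 608.6.)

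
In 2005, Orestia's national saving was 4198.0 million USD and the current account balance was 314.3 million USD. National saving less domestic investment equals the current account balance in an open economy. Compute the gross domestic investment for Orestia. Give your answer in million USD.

3883.7

I = S - CA = 4198.0 - 314.3 = 3883.7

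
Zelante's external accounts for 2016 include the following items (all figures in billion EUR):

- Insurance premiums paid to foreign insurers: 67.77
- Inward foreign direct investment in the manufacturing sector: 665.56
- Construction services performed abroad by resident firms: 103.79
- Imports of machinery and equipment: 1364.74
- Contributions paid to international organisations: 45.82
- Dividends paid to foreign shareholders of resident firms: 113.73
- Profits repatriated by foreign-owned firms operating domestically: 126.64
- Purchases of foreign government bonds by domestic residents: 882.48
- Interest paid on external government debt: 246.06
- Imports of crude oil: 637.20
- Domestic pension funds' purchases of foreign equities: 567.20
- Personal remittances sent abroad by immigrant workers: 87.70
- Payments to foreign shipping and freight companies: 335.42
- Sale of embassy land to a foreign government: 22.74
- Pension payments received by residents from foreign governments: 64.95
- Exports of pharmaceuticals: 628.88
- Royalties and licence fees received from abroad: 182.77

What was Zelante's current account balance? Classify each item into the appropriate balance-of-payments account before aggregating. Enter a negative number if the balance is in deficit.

Goods: -637.20 - 1364.74 + 628.88 = -1373.06
Services: 182.77 - 335.42 + 103.79 - 67.77 = -116.63
Primary income: -246.06 - 126.64 - 113.73 = -486.43
Secondary income: 64.95 - 87.70 - 45.82 = -68.57
Current account = (-1373.06) + (-116.63) + (-486.43) + (-68.57) = -2044.69
(Excluded from the current account — financial account: inward foreign direct investment in the manufacturing sector 665.56, purchases of foreign government bonds by domestic residents 882.48, domestic pension funds' purchases of foreign equities 567.20; capital account: sale of embassy land to a foreign government 22.74.)

-2044.69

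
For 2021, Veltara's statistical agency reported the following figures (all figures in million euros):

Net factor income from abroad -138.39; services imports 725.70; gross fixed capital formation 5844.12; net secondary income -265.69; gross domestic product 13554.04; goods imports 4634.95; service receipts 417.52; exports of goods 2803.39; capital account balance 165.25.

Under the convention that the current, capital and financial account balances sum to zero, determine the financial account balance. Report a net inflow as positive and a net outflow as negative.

Goods balance = 2803.39 - 4634.95 = -1831.56
Services balance = 417.52 - 725.70 = -308.18
Trade balance (goods + services) = -1831.56 + (-308.18) = -2139.74
Net primary income = -138.39
Net secondary income = -265.69
Current account = -2139.74 + (-138.39) + (-265.69) = -2543.82
Financial account = -(-2543.82 + 165.25) = 2378.57

2378.57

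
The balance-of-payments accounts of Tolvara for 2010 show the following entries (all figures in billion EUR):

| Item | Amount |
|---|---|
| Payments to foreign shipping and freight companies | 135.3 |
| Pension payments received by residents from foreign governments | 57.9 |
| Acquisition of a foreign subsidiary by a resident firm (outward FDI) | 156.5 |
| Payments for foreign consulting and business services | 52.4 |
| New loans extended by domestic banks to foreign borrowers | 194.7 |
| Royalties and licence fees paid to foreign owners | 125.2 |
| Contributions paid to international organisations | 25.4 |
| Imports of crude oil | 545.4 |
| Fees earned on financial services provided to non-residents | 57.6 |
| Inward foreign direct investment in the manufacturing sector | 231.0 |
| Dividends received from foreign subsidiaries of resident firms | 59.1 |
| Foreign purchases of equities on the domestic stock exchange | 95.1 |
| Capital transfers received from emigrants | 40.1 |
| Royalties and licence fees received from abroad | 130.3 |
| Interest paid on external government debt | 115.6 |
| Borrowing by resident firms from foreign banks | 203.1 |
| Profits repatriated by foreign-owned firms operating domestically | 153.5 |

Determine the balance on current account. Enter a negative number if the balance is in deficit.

Goods: -545.4
Services: 57.6 - 52.4 - 125.2 + 130.3 - 135.3 = -125.0
Primary income: 59.1 - 153.5 - 115.6 = -210.0
Secondary income: 57.9 - 25.4 = 32.5
Current account = (-545.4) + (-125.0) + (-210.0) + 32.5 = -847.9
(Excluded from the current account — financial account: acquisition of a foreign subsidiary by a resident firm (outward FDI) 156.5, new loans extended by domestic banks to foreign borrowers 194.7, inward foreign direct investment in the manufacturing sector 231.0, foreign purchases of equities on the domestic stock exchange 95.1, borrowing by resident firms from foreign banks 203.1; capital account: capital transfers received from emigrants 40.1.)

-847.9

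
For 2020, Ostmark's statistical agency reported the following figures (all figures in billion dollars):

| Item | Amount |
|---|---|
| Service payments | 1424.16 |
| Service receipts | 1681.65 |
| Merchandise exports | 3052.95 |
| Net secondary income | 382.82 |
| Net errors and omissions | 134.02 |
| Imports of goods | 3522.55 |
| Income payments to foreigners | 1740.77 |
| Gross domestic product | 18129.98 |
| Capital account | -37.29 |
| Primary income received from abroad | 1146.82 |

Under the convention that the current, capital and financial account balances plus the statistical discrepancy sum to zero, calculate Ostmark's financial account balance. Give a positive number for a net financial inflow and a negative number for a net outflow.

326.51

Goods balance = 3052.95 - 3522.55 = -469.60
Services balance = 1681.65 - 1424.16 = 257.49
Trade balance (goods + services) = -469.60 + 257.49 = -212.11
Net primary income = 1146.82 - 1740.77 = -593.95
Net secondary income = 382.82
Current account = -212.11 + (-593.95) + 382.82 = -423.24
Financial account = -(-423.24 + (-37.29) + 134.02) = 326.51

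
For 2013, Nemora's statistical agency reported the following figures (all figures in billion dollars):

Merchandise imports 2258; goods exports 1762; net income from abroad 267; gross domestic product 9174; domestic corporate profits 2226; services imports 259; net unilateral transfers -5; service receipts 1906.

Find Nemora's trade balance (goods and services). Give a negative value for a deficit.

Goods balance = 1762 - 2258 = -496
Services balance = 1906 - 259 = 1647
Trade balance (goods + services) = -496 + 1647 = 1151

1151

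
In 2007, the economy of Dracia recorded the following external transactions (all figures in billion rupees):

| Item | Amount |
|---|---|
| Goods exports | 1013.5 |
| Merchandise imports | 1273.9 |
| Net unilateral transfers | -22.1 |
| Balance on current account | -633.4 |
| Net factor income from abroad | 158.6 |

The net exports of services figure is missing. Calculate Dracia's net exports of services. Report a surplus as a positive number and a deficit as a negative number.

-509.5

Current account = goods balance + services balance + net primary income + net secondary income
Sum of the known components = -123.9
Net exports of services = CA - (known components) = -633.4 - (-123.9) = -509.5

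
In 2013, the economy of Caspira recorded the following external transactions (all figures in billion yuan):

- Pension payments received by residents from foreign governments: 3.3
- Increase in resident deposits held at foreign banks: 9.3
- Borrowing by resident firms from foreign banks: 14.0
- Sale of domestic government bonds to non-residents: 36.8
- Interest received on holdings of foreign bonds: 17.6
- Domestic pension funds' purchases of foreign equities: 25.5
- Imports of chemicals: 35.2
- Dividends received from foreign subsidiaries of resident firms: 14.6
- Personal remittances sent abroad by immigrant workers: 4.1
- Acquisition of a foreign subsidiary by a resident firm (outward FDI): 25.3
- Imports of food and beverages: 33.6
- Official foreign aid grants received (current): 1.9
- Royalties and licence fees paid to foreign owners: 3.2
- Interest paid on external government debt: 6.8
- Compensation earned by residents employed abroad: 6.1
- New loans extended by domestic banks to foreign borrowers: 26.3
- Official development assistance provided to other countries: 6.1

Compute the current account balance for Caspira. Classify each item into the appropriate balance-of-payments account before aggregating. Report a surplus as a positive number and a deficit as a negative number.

Goods: -35.2 - 33.6 = -68.8
Services: -3.2
Primary income: 17.6 - 6.8 + 14.6 + 6.1 = 31.5
Secondary income: -6.1 - 4.1 + 1.9 + 3.3 = -5.0
Current account = (-68.8) + (-3.2) + 31.5 + (-5.0) = -45.5
(Excluded from the current account — financial account: increase in resident deposits held at foreign banks 9.3, borrowing by resident firms from foreign banks 14.0, sale of domestic government bonds to non-residents 36.8, domestic pension funds' purchases of foreign equities 25.5, acquisition of a foreign subsidiary by a resident firm (outward FDI) 25.3, new loans extended by domestic banks to foreign borrowers 26.3.)

-45.5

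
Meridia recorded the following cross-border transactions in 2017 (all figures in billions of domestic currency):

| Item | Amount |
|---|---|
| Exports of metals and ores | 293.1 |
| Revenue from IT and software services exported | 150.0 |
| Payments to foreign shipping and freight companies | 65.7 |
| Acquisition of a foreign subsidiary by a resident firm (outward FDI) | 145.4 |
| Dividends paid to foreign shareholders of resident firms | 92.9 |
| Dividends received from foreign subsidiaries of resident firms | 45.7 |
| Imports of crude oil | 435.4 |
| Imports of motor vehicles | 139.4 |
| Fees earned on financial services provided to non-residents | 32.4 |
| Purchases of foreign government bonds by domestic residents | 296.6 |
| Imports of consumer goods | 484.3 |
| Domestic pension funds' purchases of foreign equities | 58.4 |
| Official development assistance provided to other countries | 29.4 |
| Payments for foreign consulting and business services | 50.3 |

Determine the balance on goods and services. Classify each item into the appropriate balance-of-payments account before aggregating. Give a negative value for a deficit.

-699.6

Goods: -484.3 - 435.4 + 293.1 - 139.4 = -766.0
Services: -50.3 + 32.4 - 65.7 + 150.0 = 66.4
Trade balance = -766.0 + 66.4 = -699.6
(Excluded from the trade balance — financial account: acquisition of a foreign subsidiary by a resident firm (outward FDI) 145.4, purchases of foreign government bonds by domestic residents 296.6, domestic pension funds' purchases of foreign equities 58.4; primary income: dividends paid to foreign shareholders of resident firms 92.9, dividends received from foreign subsidiaries of resident firms 45.7; secondary income: official development assistance provided to other countries 29.4.)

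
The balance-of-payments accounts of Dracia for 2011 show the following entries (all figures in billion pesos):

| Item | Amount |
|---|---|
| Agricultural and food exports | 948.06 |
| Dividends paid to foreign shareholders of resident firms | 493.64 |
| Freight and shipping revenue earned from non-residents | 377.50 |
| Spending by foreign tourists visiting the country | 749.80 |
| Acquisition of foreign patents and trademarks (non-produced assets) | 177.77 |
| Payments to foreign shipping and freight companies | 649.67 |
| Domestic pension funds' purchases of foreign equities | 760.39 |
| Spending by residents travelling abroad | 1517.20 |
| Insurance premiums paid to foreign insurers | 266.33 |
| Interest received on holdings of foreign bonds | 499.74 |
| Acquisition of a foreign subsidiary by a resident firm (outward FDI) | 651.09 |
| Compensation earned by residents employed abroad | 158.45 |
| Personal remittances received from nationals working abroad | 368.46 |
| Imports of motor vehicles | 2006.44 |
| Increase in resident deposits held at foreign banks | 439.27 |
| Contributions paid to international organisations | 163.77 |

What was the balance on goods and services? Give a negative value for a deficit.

-2364.28

Goods: -2006.44 + 948.06 = -1058.38
Services: -649.67 - 1517.20 + 377.50 - 266.33 + 749.80 = -1305.90
Trade balance = -1058.38 + (-1305.90) = -2364.28
(Excluded from the trade balance — primary income: dividends paid to foreign shareholders of resident firms 493.64, interest received on holdings of foreign bonds 499.74, compensation earned by residents employed abroad 158.45; capital account: acquisition of foreign patents and trademarks (non-produced assets) 177.77; financial account: domestic pension funds' purchases of foreign equities 760.39, acquisition of a foreign subsidiary by a resident firm (outward FDI) 651.09, increase in resident deposits held at foreign banks 439.27; secondary income: personal remittances received from nationals working abroad 368.46, contributions paid to international organisations 163.77.)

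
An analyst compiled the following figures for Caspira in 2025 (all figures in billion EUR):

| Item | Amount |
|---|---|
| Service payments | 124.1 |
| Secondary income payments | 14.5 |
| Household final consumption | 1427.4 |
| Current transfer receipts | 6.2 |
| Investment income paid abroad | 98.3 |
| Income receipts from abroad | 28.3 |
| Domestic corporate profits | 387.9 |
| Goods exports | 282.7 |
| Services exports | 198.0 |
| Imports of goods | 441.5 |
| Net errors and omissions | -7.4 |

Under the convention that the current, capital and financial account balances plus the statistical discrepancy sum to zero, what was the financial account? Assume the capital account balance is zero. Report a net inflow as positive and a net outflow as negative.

Goods balance = 282.7 - 441.5 = -158.8
Services balance = 198.0 - 124.1 = 73.9
Trade balance (goods + services) = -158.8 + 73.9 = -84.9
Net primary income = 28.3 - 98.3 = -70.0
Net secondary income = 6.2 - 14.5 = -8.3
Current account = -84.9 + (-70.0) + (-8.3) = -163.2
Financial account = -(-163.2 + (-7.4)) = 170.6

170.6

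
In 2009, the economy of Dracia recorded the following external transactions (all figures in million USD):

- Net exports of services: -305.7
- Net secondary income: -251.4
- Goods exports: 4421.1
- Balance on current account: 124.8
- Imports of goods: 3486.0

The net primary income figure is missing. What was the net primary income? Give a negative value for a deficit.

-253.2

Current account = goods balance + services balance + net primary income + net secondary income
Sum of the known components = 378.0
Net primary income = CA - (known components) = 124.8 - 378.0 = -253.2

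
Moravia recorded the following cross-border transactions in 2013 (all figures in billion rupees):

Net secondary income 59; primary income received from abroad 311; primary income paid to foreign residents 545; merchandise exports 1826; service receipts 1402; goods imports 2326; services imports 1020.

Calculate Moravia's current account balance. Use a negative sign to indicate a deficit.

-293

Goods balance = 1826 - 2326 = -500
Services balance = 1402 - 1020 = 382
Trade balance (goods + services) = -500 + 382 = -118
Net primary income = 311 - 545 = -234
Net secondary income = 59
Current account = -118 + (-234) + 59 = -293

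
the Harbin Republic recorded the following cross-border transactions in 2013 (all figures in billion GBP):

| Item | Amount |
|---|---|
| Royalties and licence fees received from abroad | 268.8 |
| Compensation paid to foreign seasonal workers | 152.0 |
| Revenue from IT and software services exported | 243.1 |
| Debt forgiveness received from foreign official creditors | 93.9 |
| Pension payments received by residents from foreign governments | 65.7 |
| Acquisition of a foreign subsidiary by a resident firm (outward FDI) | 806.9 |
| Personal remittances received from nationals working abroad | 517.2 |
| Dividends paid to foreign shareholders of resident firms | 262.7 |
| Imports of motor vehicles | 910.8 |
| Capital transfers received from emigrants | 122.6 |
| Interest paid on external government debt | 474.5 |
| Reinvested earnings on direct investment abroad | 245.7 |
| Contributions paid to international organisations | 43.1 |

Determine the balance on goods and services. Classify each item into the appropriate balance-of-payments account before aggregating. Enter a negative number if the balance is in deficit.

Goods: -910.8
Services: 243.1 + 268.8 = 511.9
Trade balance = -910.8 + 511.9 = -398.9
(Excluded from the trade balance — primary income: compensation paid to foreign seasonal workers 152.0, dividends paid to foreign shareholders of resident firms 262.7, interest paid on external government debt 474.5, reinvested earnings on direct investment abroad 245.7; capital account: debt forgiveness received from foreign official creditors 93.9, capital transfers received from emigrants 122.6; secondary income: pension payments received by residents from foreign governments 65.7, personal remittances received from nationals working abroad 517.2, contributions paid to international organisations 43.1; financial account: acquisition of a foreign subsidiary by a resident firm (outward FDI) 806.9.)

-398.9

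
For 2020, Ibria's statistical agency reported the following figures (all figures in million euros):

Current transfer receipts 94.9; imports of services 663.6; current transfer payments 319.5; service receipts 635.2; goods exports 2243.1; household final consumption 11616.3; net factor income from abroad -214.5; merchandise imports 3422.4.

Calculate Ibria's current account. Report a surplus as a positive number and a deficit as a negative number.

-1646.8

Goods balance = 2243.1 - 3422.4 = -1179.3
Services balance = 635.2 - 663.6 = -28.4
Trade balance (goods + services) = -1179.3 + (-28.4) = -1207.7
Net primary income = -214.5
Net secondary income = 94.9 - 319.5 = -224.6
Current account = -1207.7 + (-214.5) + (-224.6) = -1646.8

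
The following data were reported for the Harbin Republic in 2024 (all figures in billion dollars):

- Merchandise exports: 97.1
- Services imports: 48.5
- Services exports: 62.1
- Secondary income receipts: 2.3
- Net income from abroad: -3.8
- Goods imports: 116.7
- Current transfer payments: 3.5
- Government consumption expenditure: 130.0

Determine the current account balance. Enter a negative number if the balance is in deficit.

-11.0

Goods balance = 97.1 - 116.7 = -19.6
Services balance = 62.1 - 48.5 = 13.6
Trade balance (goods + services) = -19.6 + 13.6 = -6.0
Net primary income = -3.8
Net secondary income = 2.3 - 3.5 = -1.2
Current account = -6.0 + (-3.8) + (-1.2) = -11.0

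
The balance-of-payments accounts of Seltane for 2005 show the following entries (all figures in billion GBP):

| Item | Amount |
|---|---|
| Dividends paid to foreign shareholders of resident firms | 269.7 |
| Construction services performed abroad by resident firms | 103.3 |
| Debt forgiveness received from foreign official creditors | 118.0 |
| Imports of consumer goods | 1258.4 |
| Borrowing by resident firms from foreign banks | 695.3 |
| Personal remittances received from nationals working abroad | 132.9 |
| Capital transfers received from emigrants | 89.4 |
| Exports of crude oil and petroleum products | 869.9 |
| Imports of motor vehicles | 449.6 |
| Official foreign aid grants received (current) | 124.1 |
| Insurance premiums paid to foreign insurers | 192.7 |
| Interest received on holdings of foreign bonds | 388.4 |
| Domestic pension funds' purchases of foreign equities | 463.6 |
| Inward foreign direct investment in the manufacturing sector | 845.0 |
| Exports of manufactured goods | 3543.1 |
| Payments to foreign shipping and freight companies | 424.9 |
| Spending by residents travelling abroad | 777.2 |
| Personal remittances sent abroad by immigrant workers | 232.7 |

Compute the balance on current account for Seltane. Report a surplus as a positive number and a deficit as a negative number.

1556.5

Goods: 869.9 - 449.6 - 1258.4 + 3543.1 = 2705.0
Services: 103.3 - 192.7 - 424.9 - 777.2 = -1291.5
Primary income: 388.4 - 269.7 = 118.7
Secondary income: -232.7 + 132.9 + 124.1 = 24.3
Current account = 2705.0 + (-1291.5) + 118.7 + 24.3 = 1556.5
(Excluded from the current account — capital account: debt forgiveness received from foreign official creditors 118.0, capital transfers received from emigrants 89.4; financial account: borrowing by resident firms from foreign banks 695.3, domestic pension funds' purchases of foreign equities 463.6, inward foreign direct investment in the manufacturing sector 845.0.)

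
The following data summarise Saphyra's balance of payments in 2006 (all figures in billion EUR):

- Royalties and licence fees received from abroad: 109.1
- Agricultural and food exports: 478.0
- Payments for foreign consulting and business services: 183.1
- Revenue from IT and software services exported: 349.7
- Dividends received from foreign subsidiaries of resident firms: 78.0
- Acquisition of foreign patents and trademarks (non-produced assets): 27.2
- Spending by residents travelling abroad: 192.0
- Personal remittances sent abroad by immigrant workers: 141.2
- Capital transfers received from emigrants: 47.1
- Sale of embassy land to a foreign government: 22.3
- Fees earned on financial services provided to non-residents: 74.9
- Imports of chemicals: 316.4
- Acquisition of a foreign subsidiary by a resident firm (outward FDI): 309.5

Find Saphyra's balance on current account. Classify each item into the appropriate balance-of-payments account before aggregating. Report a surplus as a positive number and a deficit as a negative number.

Goods: -316.4 + 478.0 = 161.6
Services: 349.7 + 74.9 - 192.0 - 183.1 + 109.1 = 158.6
Primary income: 78.0
Secondary income: -141.2
Current account = 161.6 + 158.6 + 78.0 + (-141.2) = 257.0
(Excluded from the current account — capital account: acquisition of foreign patents and trademarks (non-produced assets) 27.2, capital transfers received from emigrants 47.1, sale of embassy land to a foreign government 22.3; financial account: acquisition of a foreign subsidiary by a resident firm (outward FDI) 309.5.)

257.0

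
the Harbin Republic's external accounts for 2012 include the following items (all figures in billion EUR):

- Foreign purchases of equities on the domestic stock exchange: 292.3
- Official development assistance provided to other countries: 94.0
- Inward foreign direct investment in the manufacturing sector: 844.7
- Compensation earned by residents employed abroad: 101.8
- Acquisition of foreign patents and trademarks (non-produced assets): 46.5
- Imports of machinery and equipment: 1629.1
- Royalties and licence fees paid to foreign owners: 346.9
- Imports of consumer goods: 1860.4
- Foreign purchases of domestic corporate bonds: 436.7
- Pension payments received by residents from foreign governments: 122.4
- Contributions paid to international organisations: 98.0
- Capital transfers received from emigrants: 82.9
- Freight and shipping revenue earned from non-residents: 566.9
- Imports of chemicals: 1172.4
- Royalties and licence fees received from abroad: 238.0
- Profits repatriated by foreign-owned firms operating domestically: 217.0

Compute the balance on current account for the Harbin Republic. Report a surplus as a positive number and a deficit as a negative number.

Goods: -1172.4 - 1860.4 - 1629.1 = -4661.9
Services: 238.0 + 566.9 - 346.9 = 458.0
Primary income: -217.0 + 101.8 = -115.2
Secondary income: 122.4 - 98.0 - 94.0 = -69.6
Current account = (-4661.9) + 458.0 + (-115.2) + (-69.6) = -4388.7
(Excluded from the current account — financial account: foreign purchases of equities on the domestic stock exchange 292.3, inward foreign direct investment in the manufacturing sector 844.7, foreign purchases of domestic corporate bonds 436.7; capital account: acquisition of foreign patents and trademarks (non-produced assets) 46.5, capital transfers received from emigrants 82.9.)

-4388.7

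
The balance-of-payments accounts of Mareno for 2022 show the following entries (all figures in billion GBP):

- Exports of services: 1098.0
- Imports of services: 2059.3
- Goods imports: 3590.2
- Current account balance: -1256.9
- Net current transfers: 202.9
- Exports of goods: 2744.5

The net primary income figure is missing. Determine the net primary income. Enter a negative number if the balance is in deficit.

Current account = goods balance + services balance + net primary income + net secondary income
Sum of the known components = -1604.1
Net primary income = CA - (known components) = -1256.9 - (-1604.1) = 347.2

347.2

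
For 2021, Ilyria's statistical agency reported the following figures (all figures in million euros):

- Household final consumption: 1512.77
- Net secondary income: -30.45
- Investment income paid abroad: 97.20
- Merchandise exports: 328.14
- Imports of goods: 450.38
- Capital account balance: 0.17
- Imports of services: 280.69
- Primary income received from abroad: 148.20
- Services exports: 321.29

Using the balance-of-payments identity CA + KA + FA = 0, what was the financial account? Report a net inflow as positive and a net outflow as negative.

60.92

Goods balance = 328.14 - 450.38 = -122.24
Services balance = 321.29 - 280.69 = 40.60
Trade balance (goods + services) = -122.24 + 40.60 = -81.64
Net primary income = 148.20 - 97.20 = 51.00
Net secondary income = -30.45
Current account = -81.64 + 51.00 + (-30.45) = -61.09
Financial account = -(-61.09 + 0.17) = 60.92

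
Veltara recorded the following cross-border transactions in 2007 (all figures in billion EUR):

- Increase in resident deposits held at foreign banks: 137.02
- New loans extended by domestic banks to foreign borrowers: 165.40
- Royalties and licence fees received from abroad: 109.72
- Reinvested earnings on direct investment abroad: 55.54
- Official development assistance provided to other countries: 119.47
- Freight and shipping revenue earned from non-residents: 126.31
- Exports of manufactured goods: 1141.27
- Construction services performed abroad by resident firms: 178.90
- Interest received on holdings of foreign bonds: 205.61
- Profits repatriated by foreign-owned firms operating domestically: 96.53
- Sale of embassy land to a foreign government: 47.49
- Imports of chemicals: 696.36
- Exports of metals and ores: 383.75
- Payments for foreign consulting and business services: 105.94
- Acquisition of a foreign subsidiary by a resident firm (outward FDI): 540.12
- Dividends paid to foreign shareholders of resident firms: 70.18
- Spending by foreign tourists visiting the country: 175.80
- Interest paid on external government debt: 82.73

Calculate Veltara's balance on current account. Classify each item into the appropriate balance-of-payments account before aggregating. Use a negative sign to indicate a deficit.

Goods: 1141.27 + 383.75 - 696.36 = 828.66
Services: -105.94 + 178.90 + 175.80 + 109.72 + 126.31 = 484.79
Primary income: 55.54 + 205.61 - 70.18 - 82.73 - 96.53 = 11.71
Secondary income: -119.47
Current account = 828.66 + 484.79 + 11.71 + (-119.47) = 1205.69
(Excluded from the current account — financial account: increase in resident deposits held at foreign banks 137.02, new loans extended by domestic banks to foreign borrowers 165.40, acquisition of a foreign subsidiary by a resident firm (outward FDI) 540.12; capital account: sale of embassy land to a foreign government 47.49.)

1205.69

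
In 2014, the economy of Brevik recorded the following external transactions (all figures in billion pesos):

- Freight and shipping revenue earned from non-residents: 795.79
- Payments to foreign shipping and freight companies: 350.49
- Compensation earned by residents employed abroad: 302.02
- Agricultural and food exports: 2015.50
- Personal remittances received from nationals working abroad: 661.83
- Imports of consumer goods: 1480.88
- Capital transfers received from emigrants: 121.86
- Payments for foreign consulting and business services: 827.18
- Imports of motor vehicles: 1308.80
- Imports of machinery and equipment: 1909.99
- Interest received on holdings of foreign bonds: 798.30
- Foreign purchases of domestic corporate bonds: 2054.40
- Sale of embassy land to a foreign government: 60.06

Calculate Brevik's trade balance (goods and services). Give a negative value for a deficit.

Goods: -1909.99 + 2015.50 - 1308.80 - 1480.88 = -2684.17
Services: 795.79 - 350.49 - 827.18 = -381.88
Trade balance = -2684.17 + (-381.88) = -3066.05
(Excluded from the trade balance — primary income: compensation earned by residents employed abroad 302.02, interest received on holdings of foreign bonds 798.30; secondary income: personal remittances received from nationals working abroad 661.83; capital account: capital transfers received from emigrants 121.86, sale of embassy land to a foreign government 60.06; financial account: foreign purchases of domestic corporate bonds 2054.40.)

-3066.05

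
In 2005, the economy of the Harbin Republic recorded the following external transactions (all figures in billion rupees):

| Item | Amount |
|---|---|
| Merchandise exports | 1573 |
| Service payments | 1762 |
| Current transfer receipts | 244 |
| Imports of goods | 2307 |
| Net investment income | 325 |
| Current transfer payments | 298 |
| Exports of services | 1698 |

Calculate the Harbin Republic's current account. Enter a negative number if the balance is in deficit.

-527

Goods balance = 1573 - 2307 = -734
Services balance = 1698 - 1762 = -64
Trade balance (goods + services) = -734 + (-64) = -798
Net primary income = 325
Net secondary income = 244 - 298 = -54
Current account = -798 + 325 + (-54) = -527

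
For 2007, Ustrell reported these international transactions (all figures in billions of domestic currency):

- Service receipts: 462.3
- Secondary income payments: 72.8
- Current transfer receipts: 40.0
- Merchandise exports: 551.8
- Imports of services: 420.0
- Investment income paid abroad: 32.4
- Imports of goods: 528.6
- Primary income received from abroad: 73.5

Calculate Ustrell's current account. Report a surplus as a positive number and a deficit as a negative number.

Goods balance = 551.8 - 528.6 = 23.2
Services balance = 462.3 - 420.0 = 42.3
Trade balance (goods + services) = 23.2 + 42.3 = 65.5
Net primary income = 73.5 - 32.4 = 41.1
Net secondary income = 40.0 - 72.8 = -32.8
Current account = 65.5 + 41.1 + (-32.8) = 73.8

73.8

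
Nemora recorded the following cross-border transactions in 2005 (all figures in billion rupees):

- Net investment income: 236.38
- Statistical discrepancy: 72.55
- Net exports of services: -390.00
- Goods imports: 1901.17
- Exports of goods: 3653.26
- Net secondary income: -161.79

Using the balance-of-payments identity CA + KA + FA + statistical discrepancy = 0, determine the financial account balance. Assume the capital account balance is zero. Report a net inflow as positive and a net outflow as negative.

Goods balance = 3653.26 - 1901.17 = 1752.09
Services balance = -390.00
Trade balance (goods + services) = 1752.09 + (-390.00) = 1362.09
Net primary income = 236.38
Net secondary income = -161.79
Current account = 1362.09 + 236.38 + (-161.79) = 1436.68
Financial account = -(1436.68 + 72.55) = -1509.23

-1509.23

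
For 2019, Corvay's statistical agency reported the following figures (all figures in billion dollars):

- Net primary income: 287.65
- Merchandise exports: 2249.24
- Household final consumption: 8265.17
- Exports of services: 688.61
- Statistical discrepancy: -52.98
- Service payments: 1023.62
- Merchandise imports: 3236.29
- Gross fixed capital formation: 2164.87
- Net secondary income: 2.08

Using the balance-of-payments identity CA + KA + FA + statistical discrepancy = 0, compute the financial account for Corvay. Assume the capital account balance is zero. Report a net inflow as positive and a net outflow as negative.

Goods balance = 2249.24 - 3236.29 = -987.05
Services balance = 688.61 - 1023.62 = -335.01
Trade balance (goods + services) = -987.05 + (-335.01) = -1322.06
Net primary income = 287.65
Net secondary income = 2.08
Current account = -1322.06 + 287.65 + 2.08 = -1032.33
Financial account = -(-1032.33 + (-52.98)) = 1085.31

1085.31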